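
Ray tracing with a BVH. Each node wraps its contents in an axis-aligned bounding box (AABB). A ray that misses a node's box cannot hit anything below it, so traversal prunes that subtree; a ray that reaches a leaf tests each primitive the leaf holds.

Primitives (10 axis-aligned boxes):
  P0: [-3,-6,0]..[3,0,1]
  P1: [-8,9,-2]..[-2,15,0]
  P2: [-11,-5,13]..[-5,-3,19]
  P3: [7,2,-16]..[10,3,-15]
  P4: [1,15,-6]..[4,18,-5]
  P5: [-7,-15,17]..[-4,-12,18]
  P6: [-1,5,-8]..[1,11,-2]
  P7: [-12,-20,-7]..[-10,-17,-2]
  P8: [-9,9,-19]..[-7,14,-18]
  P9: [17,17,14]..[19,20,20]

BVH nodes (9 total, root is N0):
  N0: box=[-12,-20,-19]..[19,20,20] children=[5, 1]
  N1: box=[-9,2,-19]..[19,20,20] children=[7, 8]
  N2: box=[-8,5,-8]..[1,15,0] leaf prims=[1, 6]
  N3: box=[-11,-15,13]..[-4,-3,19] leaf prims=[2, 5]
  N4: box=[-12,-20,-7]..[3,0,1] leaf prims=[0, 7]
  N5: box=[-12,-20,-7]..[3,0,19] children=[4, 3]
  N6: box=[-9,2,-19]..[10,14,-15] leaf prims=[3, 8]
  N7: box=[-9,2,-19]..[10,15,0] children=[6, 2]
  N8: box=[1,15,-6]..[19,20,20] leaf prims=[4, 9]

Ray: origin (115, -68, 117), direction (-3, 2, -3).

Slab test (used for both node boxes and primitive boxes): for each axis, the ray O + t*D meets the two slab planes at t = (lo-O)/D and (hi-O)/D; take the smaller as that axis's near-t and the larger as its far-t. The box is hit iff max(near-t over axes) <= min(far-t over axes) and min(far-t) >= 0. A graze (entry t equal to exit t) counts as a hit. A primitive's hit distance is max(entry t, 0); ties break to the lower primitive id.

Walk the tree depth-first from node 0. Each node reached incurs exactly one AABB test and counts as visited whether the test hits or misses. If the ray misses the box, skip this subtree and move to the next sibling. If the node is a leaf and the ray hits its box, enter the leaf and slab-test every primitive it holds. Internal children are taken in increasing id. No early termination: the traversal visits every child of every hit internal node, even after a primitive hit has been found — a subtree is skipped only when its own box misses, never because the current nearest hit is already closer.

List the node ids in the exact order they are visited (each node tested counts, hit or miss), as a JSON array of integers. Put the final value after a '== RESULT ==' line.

Traverse from the root:
N0 x:[32,127/3] y:[24,44] z:[97/3,136/3] -> hit [97/3,127/3], descend [1, 5]
  N1 x:[32,124/3] y:[35,44] z:[97/3,136/3] -> hit [35,124/3], descend [7, 8]
    N7 x:[35,124/3] y:[35,83/2] z:[39,136/3] -> hit [39,124/3], descend [2, 6]
      N2 x:[38,41] y:[73/2,83/2] z:[39,125/3] -> hit [39,41] leaf, test {P1@t=39, P6(miss)}
      N6 x:[35,124/3] y:[35,41] z:[44,136/3] -> miss, prune
    N8 x:[32,38] y:[83/2,44] z:[97/3,41] -> miss, prune
  N5 x:[112/3,127/3] y:[24,34] z:[98/3,124/3] -> miss, prune

Visited [0, 1, 7, 2, 6, 8, 5]. Tests: 7 box, 1 leaf. Nearest: P1.

== RESULT ==
[0, 1, 7, 2, 6, 8, 5]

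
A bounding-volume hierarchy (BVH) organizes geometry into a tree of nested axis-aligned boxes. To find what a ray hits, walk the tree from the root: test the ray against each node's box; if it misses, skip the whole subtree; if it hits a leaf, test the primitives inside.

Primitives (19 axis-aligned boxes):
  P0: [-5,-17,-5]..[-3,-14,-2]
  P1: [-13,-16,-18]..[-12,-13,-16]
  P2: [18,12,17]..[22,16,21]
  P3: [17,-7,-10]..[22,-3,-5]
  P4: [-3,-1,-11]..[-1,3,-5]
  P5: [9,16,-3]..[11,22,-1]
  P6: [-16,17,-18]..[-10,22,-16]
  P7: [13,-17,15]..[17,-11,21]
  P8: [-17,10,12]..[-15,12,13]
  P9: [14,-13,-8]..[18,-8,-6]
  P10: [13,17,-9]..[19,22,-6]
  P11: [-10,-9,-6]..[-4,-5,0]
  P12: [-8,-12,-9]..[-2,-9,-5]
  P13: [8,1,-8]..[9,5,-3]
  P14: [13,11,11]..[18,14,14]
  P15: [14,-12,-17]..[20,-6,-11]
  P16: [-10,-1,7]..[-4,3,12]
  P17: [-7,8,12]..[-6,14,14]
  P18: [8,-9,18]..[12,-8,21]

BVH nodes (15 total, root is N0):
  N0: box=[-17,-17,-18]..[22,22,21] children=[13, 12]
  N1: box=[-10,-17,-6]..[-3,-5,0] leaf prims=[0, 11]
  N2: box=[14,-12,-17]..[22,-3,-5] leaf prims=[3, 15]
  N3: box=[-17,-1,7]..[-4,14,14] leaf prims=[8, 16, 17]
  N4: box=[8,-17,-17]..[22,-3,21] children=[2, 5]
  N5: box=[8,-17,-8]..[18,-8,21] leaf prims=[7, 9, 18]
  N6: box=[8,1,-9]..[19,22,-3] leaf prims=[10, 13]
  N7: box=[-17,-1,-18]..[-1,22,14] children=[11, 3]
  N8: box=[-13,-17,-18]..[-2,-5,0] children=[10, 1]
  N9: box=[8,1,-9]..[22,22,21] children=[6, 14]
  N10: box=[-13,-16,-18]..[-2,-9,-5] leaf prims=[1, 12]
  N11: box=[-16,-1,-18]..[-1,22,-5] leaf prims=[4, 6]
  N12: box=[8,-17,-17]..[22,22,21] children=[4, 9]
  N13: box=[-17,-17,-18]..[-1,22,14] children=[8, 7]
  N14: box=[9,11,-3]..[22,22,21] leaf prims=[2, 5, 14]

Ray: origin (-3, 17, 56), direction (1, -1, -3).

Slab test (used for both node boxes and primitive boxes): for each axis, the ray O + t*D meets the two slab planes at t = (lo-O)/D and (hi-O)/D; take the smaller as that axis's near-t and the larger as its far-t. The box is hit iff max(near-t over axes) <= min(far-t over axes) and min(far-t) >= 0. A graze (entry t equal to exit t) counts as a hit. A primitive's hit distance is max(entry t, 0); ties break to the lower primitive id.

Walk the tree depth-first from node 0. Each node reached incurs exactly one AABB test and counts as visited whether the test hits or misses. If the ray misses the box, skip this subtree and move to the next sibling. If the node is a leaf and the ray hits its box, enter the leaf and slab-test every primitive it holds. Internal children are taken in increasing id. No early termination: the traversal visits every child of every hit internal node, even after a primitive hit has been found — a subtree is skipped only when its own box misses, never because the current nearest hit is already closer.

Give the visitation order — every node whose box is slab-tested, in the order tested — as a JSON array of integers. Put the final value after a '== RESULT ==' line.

Walk:
N0 x:[-14,25] y:[-5,34] z:[35/3,74/3] -> hit [35/3,74/3], descend [12, 13]
  N12 x:[11,25] y:[-5,34] z:[35/3,73/3] -> hit [35/3,73/3], descend [4, 9]
    N4 x:[11,25] y:[20,34] z:[35/3,73/3] -> hit [20,73/3], descend [2, 5]
      N2 x:[17,25] y:[20,29] z:[61/3,73/3] -> hit [61/3,73/3] leaf, test {P3@t=61/3, P15@t=23}
      N5 x:[11,21] y:[25,34] z:[35/3,64/3] -> miss, prune
    N9 x:[11,25] y:[-5,16] z:[35/3,65/3] -> hit [35/3,16], descend [6, 14]
      N6 x:[11,22] y:[-5,16] z:[59/3,65/3] -> miss, prune
      N14 x:[12,25] y:[-5,6] z:[35/3,59/3] -> miss, prune
  N13 x:[-14,2] y:[-5,34] z:[14,74/3] -> miss, prune

Summary -> nodes [0, 12, 4, 2, 5, 9, 6, 14, 13]; box-tests=9; leaf-entries=1; first=P3

== RESULT ==
[0, 12, 4, 2, 5, 9, 6, 14, 13]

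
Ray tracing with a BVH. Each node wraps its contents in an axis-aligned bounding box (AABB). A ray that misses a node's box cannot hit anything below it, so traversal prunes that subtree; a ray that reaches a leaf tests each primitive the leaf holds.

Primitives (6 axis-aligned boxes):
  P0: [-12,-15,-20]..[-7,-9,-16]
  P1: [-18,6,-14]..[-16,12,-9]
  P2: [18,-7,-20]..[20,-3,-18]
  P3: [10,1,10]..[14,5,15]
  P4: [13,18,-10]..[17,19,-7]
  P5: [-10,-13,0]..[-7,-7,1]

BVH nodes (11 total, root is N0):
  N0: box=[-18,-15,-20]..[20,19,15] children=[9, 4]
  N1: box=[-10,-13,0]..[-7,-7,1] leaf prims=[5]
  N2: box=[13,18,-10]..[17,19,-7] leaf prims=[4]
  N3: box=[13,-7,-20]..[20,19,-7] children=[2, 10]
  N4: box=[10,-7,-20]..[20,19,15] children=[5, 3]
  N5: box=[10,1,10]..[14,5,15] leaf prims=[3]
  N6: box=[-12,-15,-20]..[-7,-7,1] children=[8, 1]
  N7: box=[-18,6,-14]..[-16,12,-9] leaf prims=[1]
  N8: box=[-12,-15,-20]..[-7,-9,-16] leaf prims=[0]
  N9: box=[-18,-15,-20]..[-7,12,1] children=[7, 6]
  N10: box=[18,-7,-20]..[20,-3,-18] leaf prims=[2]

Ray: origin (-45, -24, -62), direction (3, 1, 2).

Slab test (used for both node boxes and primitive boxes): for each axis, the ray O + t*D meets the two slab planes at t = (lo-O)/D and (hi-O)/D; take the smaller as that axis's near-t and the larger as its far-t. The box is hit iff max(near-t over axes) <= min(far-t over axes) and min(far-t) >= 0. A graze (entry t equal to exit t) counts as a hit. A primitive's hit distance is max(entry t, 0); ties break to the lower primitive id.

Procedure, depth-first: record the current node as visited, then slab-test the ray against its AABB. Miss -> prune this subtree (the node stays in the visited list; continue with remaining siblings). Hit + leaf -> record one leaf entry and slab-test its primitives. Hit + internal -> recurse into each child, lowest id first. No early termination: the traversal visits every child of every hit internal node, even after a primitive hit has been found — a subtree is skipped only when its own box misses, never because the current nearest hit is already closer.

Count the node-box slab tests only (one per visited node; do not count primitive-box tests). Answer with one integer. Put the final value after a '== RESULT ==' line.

Traverse from the root:
N0 x:[9,65/3] y:[9,43] z:[21,77/2] -> hit [21,65/3], descend [4, 9]
  N4 x:[55/3,65/3] y:[17,43] z:[21,77/2] -> hit [21,65/3], descend [3, 5]
    N3 x:[58/3,65/3] y:[17,43] z:[21,55/2] -> hit [21,65/3], descend [2, 10]
      N2 x:[58/3,62/3] y:[42,43] z:[26,55/2] -> miss, prune
      N10 x:[21,65/3] y:[17,21] z:[21,22] -> hit [21,21] leaf, test {P2@t=21}
    N5 x:[55/3,59/3] y:[25,29] z:[36,77/2] -> miss, prune
  N9 x:[9,38/3] y:[9,36] z:[21,63/2] -> miss, prune

order=[0, 4, 3, 2, 10, 5, 9]  |boxes|=7  |leaves|=1  hit=P2

== RESULT ==
7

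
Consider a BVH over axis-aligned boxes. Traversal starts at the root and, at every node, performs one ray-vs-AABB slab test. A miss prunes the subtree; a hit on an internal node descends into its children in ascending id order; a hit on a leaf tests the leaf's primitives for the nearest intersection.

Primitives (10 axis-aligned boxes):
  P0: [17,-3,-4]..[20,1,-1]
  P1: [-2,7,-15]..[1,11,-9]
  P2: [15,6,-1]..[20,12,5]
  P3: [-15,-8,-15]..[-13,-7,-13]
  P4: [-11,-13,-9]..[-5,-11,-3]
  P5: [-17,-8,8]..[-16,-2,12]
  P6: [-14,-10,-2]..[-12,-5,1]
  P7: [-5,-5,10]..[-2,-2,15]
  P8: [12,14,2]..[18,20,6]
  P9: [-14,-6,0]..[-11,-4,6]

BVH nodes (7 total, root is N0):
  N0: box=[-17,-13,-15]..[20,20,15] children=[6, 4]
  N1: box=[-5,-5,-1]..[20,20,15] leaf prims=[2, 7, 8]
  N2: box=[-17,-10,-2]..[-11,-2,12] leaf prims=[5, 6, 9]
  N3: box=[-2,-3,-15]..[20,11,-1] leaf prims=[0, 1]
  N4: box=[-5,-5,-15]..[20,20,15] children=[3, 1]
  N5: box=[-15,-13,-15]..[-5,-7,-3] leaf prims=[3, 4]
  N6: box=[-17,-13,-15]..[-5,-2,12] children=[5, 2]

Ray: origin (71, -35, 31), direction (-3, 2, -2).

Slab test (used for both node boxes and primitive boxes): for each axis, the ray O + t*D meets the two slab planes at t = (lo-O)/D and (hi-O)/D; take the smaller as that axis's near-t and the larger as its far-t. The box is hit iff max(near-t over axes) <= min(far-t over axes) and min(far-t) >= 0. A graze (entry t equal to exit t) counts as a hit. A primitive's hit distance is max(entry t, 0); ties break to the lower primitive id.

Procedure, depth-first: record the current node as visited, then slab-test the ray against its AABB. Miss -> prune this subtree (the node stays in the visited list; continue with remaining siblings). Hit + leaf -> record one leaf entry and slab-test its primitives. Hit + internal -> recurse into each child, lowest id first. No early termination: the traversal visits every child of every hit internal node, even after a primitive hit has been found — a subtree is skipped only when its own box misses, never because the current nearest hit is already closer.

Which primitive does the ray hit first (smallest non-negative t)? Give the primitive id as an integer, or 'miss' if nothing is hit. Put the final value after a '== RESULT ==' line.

Walk:
N0 x:[17,88/3] y:[11,55/2] z:[8,23] -> hit [17,23], descend [4, 6]
  N4 x:[17,76/3] y:[15,55/2] z:[8,23] -> hit [17,23], descend [1, 3]
    N1 x:[17,76/3] y:[15,55/2] z:[8,16] -> miss, prune
    N3 x:[17,73/3] y:[16,23] z:[16,23] -> hit [17,23] leaf, test {P0@t=17, P1(miss)}
  N6 x:[76/3,88/3] y:[11,33/2] z:[19/2,23] -> miss, prune

5 AABB tests over nodes [0, 4, 1, 3, 6]; 1 leaf entered; closest P0.

== RESULT ==
0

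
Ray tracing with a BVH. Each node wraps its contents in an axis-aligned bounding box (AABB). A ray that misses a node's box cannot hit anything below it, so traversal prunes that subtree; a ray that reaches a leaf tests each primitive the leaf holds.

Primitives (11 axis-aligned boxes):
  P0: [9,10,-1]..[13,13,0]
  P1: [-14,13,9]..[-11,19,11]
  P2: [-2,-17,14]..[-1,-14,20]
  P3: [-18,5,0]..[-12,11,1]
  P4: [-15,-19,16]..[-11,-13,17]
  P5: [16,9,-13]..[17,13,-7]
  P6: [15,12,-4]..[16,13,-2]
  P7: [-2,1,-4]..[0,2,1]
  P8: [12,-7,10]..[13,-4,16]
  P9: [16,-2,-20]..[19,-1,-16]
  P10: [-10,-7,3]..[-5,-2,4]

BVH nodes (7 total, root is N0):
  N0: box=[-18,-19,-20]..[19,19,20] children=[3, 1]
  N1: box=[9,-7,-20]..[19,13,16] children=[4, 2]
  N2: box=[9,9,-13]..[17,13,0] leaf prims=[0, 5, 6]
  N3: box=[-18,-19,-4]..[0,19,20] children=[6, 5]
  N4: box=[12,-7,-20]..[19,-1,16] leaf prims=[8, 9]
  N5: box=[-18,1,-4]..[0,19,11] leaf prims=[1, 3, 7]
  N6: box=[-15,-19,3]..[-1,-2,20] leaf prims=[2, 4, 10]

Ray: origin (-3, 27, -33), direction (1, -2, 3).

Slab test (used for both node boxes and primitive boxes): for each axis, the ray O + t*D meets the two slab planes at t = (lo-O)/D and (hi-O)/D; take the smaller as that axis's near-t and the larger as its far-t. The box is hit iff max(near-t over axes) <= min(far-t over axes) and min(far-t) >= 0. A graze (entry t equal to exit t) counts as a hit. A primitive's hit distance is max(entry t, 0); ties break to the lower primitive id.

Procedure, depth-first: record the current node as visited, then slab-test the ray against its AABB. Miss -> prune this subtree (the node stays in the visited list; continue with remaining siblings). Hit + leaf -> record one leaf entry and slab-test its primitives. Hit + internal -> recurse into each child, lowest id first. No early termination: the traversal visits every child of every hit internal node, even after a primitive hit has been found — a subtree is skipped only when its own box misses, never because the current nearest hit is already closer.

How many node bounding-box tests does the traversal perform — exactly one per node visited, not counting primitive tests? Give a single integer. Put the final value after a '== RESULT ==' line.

Traverse from the root:
N0 x:[-15,22] y:[4,23] z:[13/3,53/3] -> hit [13/3,53/3], descend [1, 3]
  N1 x:[12,22] y:[7,17] z:[13/3,49/3] -> hit [12,49/3], descend [2, 4]
    N2 x:[12,20] y:[7,9] z:[20/3,11] -> miss, prune
    N4 x:[15,22] y:[14,17] z:[13/3,49/3] -> hit [15,49/3] leaf, test {P8@t=31/2, P9(miss)}
  N3 x:[-15,3] y:[4,23] z:[29/3,53/3] -> miss, prune

Visited [0, 1, 2, 4, 3]. Tests: 5 box, 1 leaf. Nearest: P8.

== RESULT ==
5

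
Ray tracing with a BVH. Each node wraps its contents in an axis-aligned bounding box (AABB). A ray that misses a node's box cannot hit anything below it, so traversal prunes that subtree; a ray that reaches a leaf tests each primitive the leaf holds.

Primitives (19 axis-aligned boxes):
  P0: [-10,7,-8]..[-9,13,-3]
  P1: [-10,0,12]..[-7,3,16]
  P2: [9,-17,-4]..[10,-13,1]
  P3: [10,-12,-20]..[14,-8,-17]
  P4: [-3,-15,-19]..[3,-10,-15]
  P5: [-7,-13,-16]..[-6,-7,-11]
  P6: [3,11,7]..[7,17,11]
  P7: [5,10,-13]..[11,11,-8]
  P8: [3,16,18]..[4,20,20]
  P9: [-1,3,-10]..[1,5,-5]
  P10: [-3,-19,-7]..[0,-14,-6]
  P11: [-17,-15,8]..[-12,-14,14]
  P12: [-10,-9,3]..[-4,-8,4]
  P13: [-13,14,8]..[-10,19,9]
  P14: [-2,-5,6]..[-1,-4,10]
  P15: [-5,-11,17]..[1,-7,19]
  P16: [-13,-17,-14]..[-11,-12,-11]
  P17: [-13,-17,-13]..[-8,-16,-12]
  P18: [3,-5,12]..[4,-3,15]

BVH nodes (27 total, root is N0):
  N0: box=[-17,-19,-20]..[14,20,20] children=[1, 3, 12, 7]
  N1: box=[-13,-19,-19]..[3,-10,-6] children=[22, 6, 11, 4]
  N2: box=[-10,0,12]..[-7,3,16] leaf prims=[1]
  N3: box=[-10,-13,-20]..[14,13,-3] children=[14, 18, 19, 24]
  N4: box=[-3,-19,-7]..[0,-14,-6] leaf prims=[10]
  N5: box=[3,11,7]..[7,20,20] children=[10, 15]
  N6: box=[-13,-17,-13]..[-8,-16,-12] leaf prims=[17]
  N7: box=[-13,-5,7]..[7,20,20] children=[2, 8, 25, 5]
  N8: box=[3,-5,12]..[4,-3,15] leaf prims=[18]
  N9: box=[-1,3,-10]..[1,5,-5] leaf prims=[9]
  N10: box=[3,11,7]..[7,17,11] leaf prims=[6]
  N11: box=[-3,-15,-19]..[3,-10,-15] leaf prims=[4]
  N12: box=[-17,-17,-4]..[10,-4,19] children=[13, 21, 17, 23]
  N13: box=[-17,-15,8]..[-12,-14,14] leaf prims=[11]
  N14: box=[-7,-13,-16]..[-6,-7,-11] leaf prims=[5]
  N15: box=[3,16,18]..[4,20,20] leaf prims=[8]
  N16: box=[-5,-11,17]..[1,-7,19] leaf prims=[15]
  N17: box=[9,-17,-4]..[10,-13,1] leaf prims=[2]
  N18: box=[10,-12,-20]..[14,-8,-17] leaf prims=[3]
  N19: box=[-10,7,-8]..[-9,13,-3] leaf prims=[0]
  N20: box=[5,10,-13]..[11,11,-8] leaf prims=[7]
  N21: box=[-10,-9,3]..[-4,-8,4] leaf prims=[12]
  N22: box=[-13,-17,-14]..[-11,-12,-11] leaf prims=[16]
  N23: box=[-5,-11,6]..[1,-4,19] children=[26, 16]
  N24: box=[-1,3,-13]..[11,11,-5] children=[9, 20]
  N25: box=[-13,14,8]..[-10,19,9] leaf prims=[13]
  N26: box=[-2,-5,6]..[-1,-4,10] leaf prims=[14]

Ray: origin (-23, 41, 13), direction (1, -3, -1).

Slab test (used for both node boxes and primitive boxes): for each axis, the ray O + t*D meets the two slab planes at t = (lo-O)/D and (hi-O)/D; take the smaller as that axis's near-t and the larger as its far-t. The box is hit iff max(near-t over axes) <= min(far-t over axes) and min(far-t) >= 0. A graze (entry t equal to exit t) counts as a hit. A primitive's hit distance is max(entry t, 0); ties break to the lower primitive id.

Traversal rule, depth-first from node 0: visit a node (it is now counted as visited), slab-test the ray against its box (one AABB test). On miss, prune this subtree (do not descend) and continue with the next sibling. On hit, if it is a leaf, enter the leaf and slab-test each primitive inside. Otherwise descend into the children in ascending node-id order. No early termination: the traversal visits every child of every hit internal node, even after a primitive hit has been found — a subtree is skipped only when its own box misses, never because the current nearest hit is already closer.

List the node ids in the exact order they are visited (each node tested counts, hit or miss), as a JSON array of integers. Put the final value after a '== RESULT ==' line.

Trace the traversal:
N0 x:[6,37] y:[7,20] z:[-7,33] -> hit [7,20], descend [1, 3, 7, 12]
  N1 x:[10,26] y:[17,20] z:[19,32] -> hit [19,20], descend [4, 6, 11, 22]
    N4 x:[20,23] y:[55/3,20] z:[19,20] -> hit [20,20] leaf, test {P10@t=20}
    N6 x:[10,15] y:[19,58/3] z:[25,26] -> miss, prune
    N11 x:[20,26] y:[17,56/3] z:[28,32] -> miss, prune
    N22 x:[10,12] y:[53/3,58/3] z:[24,27] -> miss, prune
  N3 x:[13,37] y:[28/3,18] z:[16,33] -> hit [16,18], descend [14, 18, 19, 24]
    N14 x:[16,17] y:[16,18] z:[24,29] -> miss, prune
    N18 x:[33,37] y:[49/3,53/3] z:[30,33] -> miss, prune
    N19 x:[13,14] y:[28/3,34/3] z:[16,21] -> miss, prune
    N24 x:[22,34] y:[10,38/3] z:[18,26] -> miss, prune
  N7 x:[10,30] y:[7,46/3] z:[-7,6] -> miss, prune
  N12 x:[6,33] y:[15,58/3] z:[-6,17] -> hit [15,17], descend [13, 17, 21, 23]
    N13 x:[6,11] y:[55/3,56/3] z:[-1,5] -> miss, prune
    N17 x:[32,33] y:[18,58/3] z:[12,17] -> miss, prune
    N21 x:[13,19] y:[49/3,50/3] z:[9,10] -> miss, prune
    N23 x:[18,24] y:[15,52/3] z:[-6,7] -> miss, prune

Summary -> nodes [0, 1, 4, 6, 11, 22, 3, 14, 18, 19, 24, 7, 12, 13, 17, 21, 23]; box-tests=17; leaf-entries=1; first=P10

== RESULT ==
[0, 1, 4, 6, 11, 22, 3, 14, 18, 19, 24, 7, 12, 13, 17, 21, 23]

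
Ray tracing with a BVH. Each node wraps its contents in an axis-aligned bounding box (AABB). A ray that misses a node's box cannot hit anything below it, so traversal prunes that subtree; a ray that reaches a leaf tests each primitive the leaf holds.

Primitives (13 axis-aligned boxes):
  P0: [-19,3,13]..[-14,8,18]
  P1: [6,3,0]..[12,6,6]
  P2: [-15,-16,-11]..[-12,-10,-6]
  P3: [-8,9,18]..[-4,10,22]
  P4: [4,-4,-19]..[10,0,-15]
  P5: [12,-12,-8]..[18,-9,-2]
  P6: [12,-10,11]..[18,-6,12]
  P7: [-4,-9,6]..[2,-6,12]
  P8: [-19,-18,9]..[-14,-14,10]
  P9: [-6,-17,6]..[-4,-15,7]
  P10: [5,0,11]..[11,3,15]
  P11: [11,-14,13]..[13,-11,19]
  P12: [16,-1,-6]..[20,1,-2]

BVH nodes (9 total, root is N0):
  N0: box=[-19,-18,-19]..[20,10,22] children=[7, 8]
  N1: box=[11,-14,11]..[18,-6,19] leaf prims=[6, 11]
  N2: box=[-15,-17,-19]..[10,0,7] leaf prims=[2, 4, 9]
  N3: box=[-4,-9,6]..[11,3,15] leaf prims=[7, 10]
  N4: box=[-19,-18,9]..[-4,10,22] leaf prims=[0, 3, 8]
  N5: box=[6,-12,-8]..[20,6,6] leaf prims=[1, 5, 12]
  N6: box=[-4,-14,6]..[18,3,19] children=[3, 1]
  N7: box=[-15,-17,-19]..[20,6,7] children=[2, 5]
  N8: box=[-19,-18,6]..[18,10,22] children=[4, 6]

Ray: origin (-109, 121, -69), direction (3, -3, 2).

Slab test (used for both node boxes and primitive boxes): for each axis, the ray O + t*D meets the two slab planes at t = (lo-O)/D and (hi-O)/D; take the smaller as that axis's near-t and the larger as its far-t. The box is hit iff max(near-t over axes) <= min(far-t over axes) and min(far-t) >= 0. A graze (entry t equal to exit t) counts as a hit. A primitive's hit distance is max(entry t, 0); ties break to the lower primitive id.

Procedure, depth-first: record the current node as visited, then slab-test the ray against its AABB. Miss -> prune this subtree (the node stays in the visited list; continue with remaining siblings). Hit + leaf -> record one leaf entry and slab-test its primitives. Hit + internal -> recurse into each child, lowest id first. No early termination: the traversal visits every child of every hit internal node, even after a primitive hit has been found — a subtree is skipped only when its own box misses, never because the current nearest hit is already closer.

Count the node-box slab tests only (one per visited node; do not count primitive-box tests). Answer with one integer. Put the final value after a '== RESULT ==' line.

Traverse from the root:
N0 x:[30,43] y:[37,139/3] z:[25,91/2] -> hit [37,43], descend [7, 8]
  N7 x:[94/3,43] y:[115/3,46] z:[25,38] -> miss, prune
  N8 x:[30,127/3] y:[37,139/3] z:[75/2,91/2] -> hit [75/2,127/3], descend [4, 6]
    N4 x:[30,35] y:[37,139/3] z:[39,91/2] -> miss, prune
    N6 x:[35,127/3] y:[118/3,45] z:[75/2,44] -> hit [118/3,127/3], descend [1, 3]
      N1 x:[40,127/3] y:[127/3,45] z:[40,44] -> hit [127/3,127/3] leaf, test {P6(miss), P11(miss)}
      N3 x:[35,40] y:[118/3,130/3] z:[75/2,42] -> hit [118/3,40] leaf, test {P7(miss), P10@t=40}

Visited [0, 7, 8, 4, 6, 1, 3]. Tests: 7 box, 2 leaf. Nearest: P10.

== RESULT ==
7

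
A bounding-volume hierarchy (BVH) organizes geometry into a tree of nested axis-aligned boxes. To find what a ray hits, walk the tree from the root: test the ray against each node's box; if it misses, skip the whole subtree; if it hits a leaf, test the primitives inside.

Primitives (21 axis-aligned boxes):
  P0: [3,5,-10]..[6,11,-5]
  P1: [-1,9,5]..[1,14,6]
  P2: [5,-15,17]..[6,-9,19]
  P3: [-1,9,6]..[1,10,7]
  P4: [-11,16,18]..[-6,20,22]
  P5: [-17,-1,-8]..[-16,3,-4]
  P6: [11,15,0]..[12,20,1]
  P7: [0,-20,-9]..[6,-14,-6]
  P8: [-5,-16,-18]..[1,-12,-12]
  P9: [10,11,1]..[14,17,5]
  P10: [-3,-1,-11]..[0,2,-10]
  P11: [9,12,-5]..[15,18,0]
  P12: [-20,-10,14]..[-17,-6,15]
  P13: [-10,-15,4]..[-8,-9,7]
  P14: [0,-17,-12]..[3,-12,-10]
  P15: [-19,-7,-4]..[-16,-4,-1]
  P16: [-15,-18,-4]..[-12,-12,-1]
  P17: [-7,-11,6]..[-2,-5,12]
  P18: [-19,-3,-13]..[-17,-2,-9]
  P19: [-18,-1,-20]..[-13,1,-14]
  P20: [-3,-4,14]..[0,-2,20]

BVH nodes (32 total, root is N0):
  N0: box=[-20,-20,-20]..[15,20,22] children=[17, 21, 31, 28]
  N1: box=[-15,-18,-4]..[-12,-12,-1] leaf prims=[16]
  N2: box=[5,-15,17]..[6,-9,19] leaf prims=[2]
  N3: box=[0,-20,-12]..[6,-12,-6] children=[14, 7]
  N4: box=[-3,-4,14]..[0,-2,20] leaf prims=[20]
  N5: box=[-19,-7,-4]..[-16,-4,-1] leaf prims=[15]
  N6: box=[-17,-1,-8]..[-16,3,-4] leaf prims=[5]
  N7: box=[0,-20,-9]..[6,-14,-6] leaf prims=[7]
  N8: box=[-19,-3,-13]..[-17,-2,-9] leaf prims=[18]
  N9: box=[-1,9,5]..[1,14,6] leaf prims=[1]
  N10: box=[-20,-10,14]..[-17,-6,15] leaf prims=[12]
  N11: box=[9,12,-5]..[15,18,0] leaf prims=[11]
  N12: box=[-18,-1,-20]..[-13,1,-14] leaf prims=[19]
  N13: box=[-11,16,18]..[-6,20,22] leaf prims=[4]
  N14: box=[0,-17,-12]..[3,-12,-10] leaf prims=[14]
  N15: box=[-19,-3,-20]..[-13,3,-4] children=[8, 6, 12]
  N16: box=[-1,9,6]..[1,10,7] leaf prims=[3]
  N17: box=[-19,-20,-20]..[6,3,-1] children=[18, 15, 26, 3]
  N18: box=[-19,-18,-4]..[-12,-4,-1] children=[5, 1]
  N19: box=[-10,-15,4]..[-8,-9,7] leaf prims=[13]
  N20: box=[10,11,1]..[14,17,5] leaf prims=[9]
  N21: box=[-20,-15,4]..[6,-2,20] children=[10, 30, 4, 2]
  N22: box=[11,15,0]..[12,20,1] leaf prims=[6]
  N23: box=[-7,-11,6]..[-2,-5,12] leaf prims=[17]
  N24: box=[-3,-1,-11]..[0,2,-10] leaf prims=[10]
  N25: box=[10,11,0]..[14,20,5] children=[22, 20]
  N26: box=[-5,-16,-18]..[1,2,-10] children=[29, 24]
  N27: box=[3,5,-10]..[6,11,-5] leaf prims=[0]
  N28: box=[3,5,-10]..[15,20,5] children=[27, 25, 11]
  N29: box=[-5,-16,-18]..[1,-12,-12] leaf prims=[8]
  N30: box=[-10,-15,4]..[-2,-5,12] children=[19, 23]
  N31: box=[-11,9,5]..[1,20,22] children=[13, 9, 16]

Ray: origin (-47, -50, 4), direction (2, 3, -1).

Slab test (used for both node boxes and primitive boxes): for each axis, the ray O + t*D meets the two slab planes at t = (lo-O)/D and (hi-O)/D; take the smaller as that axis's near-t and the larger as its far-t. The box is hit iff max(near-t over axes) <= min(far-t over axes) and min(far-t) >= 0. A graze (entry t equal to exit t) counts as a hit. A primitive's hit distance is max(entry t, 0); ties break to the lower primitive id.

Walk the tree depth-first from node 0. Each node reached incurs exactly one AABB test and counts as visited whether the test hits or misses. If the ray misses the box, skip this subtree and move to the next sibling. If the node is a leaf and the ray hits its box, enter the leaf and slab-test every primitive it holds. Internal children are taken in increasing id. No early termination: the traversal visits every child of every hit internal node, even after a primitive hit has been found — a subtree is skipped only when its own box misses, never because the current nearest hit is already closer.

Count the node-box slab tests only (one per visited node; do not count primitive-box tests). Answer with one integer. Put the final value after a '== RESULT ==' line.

Walk:
N0 x:[27/2,31] y:[10,70/3] z:[-18,24] -> hit [27/2,70/3], descend [17, 21, 28, 31]
  N17 x:[14,53/2] y:[10,53/3] z:[5,24] -> hit [14,53/3], descend [3, 15, 18, 26]
    N3 x:[47/2,53/2] y:[10,38/3] z:[10,16] -> miss, prune
    N15 x:[14,17] y:[47/3,53/3] z:[8,24] -> hit [47/3,17], descend [6, 8, 12]
      N6 x:[15,31/2] y:[49/3,53/3] z:[8,12] -> miss, prune
      N8 x:[14,15] y:[47/3,16] z:[13,17] -> miss, prune
      N12 x:[29/2,17] y:[49/3,17] z:[18,24] -> miss, prune
    N18 x:[14,35/2] y:[32/3,46/3] z:[5,8] -> miss, prune
    N26 x:[21,24] y:[34/3,52/3] z:[14,22] -> miss, prune
  N21 x:[27/2,53/2] y:[35/3,16] z:[-16,0] -> miss, prune
  N28 x:[25,31] y:[55/3,70/3] z:[-1,14] -> miss, prune
  N31 x:[18,24] y:[59/3,70/3] z:[-18,-1] -> miss, prune

Visited [0, 17, 3, 15, 6, 8, 12, 18, 26, 21, 28, 31]. Tests: 12 box, 0 leaf. Nearest: miss.

== RESULT ==
12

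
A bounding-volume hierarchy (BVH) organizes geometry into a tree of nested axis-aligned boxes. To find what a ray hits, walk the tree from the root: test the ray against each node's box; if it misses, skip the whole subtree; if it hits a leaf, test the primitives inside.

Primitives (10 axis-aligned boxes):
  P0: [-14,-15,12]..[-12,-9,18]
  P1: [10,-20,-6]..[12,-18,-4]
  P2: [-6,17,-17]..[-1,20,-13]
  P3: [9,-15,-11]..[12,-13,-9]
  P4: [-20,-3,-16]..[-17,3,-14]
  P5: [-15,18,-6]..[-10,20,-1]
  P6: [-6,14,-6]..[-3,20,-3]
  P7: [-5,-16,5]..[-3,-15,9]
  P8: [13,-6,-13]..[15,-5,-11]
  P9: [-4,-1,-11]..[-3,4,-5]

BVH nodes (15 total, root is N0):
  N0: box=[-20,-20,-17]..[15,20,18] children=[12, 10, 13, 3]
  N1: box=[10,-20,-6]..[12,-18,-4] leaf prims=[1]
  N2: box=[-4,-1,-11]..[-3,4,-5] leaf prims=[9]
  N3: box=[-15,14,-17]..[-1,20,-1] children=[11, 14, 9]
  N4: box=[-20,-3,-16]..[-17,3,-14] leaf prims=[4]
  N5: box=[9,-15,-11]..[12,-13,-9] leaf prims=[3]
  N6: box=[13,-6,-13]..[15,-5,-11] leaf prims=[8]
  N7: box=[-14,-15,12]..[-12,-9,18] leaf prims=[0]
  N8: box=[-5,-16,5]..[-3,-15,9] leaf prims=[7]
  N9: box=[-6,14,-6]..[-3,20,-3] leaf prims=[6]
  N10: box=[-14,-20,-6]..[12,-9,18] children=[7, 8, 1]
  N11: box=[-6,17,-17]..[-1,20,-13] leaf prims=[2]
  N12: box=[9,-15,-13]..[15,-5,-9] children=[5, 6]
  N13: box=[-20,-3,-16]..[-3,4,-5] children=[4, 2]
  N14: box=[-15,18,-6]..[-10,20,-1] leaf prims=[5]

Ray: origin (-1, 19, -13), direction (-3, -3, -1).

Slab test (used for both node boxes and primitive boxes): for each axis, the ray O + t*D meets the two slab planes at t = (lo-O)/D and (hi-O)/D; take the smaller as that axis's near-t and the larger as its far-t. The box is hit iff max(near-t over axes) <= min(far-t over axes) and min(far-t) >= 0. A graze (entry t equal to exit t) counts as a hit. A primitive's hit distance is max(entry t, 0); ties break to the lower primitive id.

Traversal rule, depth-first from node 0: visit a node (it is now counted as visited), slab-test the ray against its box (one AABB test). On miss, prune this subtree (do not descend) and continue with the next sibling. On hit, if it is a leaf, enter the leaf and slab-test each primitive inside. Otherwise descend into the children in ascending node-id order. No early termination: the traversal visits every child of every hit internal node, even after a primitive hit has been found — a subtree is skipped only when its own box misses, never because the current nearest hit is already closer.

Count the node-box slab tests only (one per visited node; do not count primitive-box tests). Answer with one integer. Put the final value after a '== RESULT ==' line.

Traverse from the root:
N0 x:[-16/3,19/3] y:[-1/3,13] z:[-31,4] -> hit [-1/3,4], descend [3, 10, 12, 13]
  N3 x:[0,14/3] y:[-1/3,5/3] z:[-12,4] -> hit [0,5/3], descend [9, 11, 14]
    N9 x:[2/3,5/3] y:[-1/3,5/3] z:[-10,-7] -> miss, prune
    N11 x:[0,5/3] y:[-1/3,2/3] z:[0,4] -> hit [0,2/3] leaf, test {P2@t=0}
    N14 x:[3,14/3] y:[-1/3,1/3] z:[-12,-7] -> miss, prune
  N10 x:[-13/3,13/3] y:[28/3,13] z:[-31,-7] -> miss, prune
  N12 x:[-16/3,-10/3] y:[8,34/3] z:[-4,0] -> miss, prune
  N13 x:[2/3,19/3] y:[5,22/3] z:[-8,3] -> miss, prune

order=[0, 3, 9, 11, 14, 10, 12, 13]  |boxes|=8  |leaves|=1  hit=P2

== RESULT ==
8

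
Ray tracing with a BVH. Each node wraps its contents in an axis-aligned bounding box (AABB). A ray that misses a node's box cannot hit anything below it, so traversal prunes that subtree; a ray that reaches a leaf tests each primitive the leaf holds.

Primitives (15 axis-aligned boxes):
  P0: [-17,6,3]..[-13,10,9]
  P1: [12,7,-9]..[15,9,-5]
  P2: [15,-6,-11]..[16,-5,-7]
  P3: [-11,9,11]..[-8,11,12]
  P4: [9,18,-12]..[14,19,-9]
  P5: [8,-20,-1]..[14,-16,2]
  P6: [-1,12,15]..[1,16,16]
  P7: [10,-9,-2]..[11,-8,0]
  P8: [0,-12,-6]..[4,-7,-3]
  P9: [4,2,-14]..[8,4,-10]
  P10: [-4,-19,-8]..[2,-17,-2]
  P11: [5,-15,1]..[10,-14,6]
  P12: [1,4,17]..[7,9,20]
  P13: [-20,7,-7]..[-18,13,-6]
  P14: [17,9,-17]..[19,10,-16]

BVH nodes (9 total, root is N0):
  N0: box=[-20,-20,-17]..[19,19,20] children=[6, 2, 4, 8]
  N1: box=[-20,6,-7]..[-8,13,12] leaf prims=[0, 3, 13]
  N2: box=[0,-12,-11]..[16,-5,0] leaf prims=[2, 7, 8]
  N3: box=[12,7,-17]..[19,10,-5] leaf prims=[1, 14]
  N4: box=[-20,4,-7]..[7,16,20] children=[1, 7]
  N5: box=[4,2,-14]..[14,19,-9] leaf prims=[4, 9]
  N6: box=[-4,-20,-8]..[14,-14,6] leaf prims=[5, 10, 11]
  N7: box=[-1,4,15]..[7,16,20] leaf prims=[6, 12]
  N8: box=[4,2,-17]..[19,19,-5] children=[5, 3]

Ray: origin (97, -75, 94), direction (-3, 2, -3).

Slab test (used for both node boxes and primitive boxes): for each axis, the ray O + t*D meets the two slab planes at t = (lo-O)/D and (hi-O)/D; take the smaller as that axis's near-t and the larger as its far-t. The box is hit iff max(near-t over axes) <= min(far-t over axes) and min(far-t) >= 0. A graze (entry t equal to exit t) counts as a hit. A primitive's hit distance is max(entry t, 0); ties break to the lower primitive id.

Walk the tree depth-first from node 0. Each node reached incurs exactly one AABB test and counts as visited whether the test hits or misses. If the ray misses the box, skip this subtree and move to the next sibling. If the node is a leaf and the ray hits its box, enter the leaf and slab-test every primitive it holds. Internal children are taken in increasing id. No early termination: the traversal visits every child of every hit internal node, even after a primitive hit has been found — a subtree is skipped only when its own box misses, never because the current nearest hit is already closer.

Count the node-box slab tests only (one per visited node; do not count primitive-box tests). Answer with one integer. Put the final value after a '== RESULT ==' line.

Traverse from the root:
N0 x:[26,39] y:[55/2,47] z:[74/3,37] -> hit [55/2,37], descend [2, 4, 6, 8]
  N2 x:[27,97/3] y:[63/2,35] z:[94/3,35] -> hit [63/2,97/3] leaf, test {P2(miss), P7(miss), P8@t=97/3}
  N4 x:[30,39] y:[79/2,91/2] z:[74/3,101/3] -> miss, prune
  N6 x:[83/3,101/3] y:[55/2,61/2] z:[88/3,34] -> hit [88/3,61/2] leaf, test {P5(miss), P10(miss), P11@t=30}
  N8 x:[26,31] y:[77/2,47] z:[33,37] -> miss, prune

Visited [0, 2, 4, 6, 8]. Tests: 5 box, 2 leaf. Nearest: P11.

== RESULT ==
5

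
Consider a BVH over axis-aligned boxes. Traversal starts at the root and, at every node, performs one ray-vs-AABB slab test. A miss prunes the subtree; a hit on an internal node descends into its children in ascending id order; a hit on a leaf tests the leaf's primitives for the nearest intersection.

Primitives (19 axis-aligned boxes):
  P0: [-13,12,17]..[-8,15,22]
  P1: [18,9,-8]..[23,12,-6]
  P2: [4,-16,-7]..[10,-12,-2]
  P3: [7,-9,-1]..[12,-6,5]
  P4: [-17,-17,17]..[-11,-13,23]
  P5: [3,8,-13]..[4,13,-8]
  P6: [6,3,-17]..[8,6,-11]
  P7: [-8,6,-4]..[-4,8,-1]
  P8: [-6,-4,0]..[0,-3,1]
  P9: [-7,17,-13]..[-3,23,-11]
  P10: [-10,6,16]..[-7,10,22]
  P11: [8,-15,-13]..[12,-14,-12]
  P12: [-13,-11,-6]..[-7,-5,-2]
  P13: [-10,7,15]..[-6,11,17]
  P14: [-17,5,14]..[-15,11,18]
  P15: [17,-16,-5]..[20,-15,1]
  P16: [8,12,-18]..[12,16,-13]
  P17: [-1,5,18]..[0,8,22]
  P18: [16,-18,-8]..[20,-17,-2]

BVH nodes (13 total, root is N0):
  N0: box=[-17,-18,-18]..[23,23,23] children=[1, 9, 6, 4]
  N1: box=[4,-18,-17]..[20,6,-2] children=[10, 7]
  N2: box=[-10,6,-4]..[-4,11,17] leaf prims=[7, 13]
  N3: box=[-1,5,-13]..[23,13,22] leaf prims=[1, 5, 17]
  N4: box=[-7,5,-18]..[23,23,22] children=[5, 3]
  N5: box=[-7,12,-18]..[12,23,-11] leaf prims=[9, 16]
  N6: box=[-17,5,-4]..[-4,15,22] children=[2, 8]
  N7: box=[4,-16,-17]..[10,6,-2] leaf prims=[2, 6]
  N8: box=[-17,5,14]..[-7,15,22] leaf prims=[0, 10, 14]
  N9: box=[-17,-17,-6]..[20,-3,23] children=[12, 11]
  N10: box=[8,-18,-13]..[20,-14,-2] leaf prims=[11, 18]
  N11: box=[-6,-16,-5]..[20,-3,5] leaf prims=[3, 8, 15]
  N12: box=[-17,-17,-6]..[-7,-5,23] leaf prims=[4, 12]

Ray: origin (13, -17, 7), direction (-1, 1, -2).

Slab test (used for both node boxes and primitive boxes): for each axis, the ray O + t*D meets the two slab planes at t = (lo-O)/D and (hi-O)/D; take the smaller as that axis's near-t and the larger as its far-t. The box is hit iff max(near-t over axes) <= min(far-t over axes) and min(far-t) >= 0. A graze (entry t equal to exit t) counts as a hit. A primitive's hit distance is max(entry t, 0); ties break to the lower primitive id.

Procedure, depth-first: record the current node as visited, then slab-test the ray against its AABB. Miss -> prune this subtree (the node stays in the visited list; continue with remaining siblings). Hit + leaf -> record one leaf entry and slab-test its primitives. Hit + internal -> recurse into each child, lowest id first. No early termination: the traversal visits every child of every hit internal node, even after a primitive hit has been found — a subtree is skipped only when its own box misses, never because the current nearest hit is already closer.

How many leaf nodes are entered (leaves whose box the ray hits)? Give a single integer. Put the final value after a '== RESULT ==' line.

Traverse from the root:
N0 x:[-10,30] y:[-1,40] z:[-8,25/2] -> hit [-1,25/2], descend [1, 4, 6, 9]
  N1 x:[-7,9] y:[-1,23] z:[9/2,12] -> hit [9/2,9], descend [7, 10]
    N7 x:[3,9] y:[1,23] z:[9/2,12] -> hit [9/2,9] leaf, test {P2@t=9/2, P6(miss)}
    N10 x:[-7,5] y:[-1,3] z:[9/2,10] -> miss, prune
  N4 x:[-10,20] y:[22,40] z:[-15/2,25/2] -> miss, prune
  N6 x:[17,30] y:[22,32] z:[-15/2,11/2] -> miss, prune
  N9 x:[-7,30] y:[0,14] z:[-8,13/2] -> hit [0,13/2], descend [11, 12]
    N11 x:[-7,19] y:[1,14] z:[1,6] -> hit [1,6] leaf, test {P3(miss), P8(miss), P15(miss)}
    N12 x:[20,30] y:[0,12] z:[-8,13/2] -> miss, prune

9 AABB tests over nodes [0, 1, 7, 10, 4, 6, 9, 11, 12]; 2 leaves entered; closest P2.

== RESULT ==
2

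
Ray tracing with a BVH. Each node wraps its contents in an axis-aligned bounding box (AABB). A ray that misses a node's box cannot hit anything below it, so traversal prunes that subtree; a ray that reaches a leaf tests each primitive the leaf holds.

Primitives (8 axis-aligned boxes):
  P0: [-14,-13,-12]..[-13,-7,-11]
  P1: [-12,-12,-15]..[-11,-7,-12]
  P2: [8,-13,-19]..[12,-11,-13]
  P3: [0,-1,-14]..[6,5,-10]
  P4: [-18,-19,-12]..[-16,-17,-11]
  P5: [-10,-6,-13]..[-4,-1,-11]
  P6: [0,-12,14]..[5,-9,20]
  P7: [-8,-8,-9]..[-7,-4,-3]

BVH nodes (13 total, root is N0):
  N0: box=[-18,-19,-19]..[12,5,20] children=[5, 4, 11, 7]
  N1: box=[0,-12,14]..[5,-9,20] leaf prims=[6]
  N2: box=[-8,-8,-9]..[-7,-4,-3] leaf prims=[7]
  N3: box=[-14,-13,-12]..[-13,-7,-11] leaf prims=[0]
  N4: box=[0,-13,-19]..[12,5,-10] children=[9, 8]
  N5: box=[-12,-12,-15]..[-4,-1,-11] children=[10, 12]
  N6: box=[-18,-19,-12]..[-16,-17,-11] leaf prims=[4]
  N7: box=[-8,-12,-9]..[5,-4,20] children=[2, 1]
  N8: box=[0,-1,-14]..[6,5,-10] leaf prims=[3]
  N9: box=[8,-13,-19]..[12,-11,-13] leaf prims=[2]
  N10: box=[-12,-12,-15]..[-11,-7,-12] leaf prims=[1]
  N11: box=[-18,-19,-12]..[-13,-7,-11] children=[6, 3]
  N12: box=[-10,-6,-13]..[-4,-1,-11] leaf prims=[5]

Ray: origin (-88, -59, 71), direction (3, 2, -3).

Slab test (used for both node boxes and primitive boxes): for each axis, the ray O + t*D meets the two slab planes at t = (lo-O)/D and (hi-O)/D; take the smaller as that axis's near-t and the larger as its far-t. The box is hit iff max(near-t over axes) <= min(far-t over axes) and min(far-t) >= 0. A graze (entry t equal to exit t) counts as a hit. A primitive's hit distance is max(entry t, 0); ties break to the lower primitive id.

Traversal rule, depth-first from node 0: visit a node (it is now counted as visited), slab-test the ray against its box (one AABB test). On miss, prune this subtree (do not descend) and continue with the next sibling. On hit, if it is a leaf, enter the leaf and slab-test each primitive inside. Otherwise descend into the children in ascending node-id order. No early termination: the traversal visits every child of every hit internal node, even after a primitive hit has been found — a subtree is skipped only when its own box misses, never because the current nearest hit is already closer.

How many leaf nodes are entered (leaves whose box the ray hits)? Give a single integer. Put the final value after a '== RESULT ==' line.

Traverse from the root:
N0 x:[70/3,100/3] y:[20,32] z:[17,30] -> hit [70/3,30], descend [4, 5, 7, 11]
  N4 x:[88/3,100/3] y:[23,32] z:[27,30] -> hit [88/3,30], descend [8, 9]
    N8 x:[88/3,94/3] y:[29,32] z:[27,85/3] -> miss, prune
    N9 x:[32,100/3] y:[23,24] z:[28,30] -> miss, prune
  N5 x:[76/3,28] y:[47/2,29] z:[82/3,86/3] -> hit [82/3,28], descend [10, 12]
    N10 x:[76/3,77/3] y:[47/2,26] z:[83/3,86/3] -> miss, prune
    N12 x:[26,28] y:[53/2,29] z:[82/3,28] -> hit [82/3,28] leaf, test {P5@t=82/3}
  N7 x:[80/3,31] y:[47/2,55/2] z:[17,80/3] -> hit [80/3,80/3], descend [1, 2]
    N1 x:[88/3,31] y:[47/2,25] z:[17,19] -> miss, prune
    N2 x:[80/3,27] y:[51/2,55/2] z:[74/3,80/3] -> hit [80/3,80/3] leaf, test {P7@t=80/3}
  N11 x:[70/3,25] y:[20,26] z:[82/3,83/3] -> miss, prune

order=[0, 4, 8, 9, 5, 10, 12, 7, 1, 2, 11]  |boxes|=11  |leaves|=2  hit=P7

== RESULT ==
2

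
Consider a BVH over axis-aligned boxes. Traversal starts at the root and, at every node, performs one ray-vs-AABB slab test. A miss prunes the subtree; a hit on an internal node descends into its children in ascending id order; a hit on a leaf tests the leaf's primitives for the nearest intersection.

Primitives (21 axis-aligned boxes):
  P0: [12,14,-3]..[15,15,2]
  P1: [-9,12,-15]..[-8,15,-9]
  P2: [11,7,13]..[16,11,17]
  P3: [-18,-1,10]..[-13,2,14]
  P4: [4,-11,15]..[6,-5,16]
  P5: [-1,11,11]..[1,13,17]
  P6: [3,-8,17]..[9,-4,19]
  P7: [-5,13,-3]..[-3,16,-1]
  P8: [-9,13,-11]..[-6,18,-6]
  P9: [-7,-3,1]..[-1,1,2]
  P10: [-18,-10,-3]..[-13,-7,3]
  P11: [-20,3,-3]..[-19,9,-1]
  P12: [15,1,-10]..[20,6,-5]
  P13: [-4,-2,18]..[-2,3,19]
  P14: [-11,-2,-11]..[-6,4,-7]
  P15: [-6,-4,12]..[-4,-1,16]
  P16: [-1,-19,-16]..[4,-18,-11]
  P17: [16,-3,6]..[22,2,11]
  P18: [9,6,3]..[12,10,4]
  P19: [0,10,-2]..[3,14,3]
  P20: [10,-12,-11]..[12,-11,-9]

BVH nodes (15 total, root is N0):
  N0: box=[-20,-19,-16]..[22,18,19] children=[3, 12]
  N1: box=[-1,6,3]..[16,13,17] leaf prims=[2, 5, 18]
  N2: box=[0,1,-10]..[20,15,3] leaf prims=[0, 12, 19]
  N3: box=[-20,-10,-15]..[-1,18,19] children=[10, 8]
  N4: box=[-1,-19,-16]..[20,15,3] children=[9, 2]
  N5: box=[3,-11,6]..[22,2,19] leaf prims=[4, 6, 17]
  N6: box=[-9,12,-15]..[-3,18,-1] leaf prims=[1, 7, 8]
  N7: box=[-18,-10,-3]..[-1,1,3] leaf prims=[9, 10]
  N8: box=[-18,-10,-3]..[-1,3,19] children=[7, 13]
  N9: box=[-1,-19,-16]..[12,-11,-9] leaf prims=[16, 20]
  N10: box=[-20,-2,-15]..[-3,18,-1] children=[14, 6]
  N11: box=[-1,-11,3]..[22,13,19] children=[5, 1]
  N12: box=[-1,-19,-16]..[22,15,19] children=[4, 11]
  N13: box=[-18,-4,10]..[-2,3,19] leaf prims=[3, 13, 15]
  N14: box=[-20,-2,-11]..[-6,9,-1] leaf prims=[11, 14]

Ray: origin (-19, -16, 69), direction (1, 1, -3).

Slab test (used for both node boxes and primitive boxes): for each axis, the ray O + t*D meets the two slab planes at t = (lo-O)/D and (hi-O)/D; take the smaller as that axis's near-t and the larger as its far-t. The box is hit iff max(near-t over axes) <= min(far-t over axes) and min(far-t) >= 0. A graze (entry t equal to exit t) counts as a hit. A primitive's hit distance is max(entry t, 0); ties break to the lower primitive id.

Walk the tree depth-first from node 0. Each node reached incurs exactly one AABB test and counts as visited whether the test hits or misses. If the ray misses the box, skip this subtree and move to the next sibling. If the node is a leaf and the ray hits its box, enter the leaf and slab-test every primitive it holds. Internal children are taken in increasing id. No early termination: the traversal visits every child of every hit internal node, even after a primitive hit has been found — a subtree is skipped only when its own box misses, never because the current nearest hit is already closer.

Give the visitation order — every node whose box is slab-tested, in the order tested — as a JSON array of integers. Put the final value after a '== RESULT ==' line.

Traverse from the root:
N0 x:[-1,41] y:[-3,34] z:[50/3,85/3] -> hit [50/3,85/3], descend [3, 12]
  N3 x:[-1,18] y:[6,34] z:[50/3,28] -> hit [50/3,18], descend [8, 10]
    N8 x:[1,18] y:[6,19] z:[50/3,24] -> hit [50/3,18], descend [7, 13]
      N7 x:[1,18] y:[6,17] z:[22,24] -> miss, prune
      N13 x:[1,17] y:[12,19] z:[50/3,59/3] -> hit [50/3,17] leaf, test {P3(miss), P13@t=50/3, P15(miss)}
    N10 x:[-1,16] y:[14,34] z:[70/3,28] -> miss, prune
  N12 x:[18,41] y:[-3,31] z:[50/3,85/3] -> hit [18,85/3], descend [4, 11]
    N4 x:[18,39] y:[-3,31] z:[22,85/3] -> hit [22,85/3], descend [2, 9]
      N2 x:[19,39] y:[17,31] z:[22,79/3] -> hit [22,79/3] leaf, test {P0(miss), P12(miss), P19(miss)}
      N9 x:[18,31] y:[-3,5] z:[26,85/3] -> miss, prune
    N11 x:[18,41] y:[5,29] z:[50/3,22] -> hit [18,22], descend [1, 5]
      N1 x:[18,35] y:[22,29] z:[52/3,22] -> hit [22,22] leaf, test {P2(miss), P5(miss), P18(miss)}
      N5 x:[22,41] y:[5,18] z:[50/3,21] -> miss, prune

order=[0, 3, 8, 7, 13, 10, 12, 4, 2, 9, 11, 1, 5]  |boxes|=13  |leaves|=3  hit=P13

== RESULT ==
[0, 3, 8, 7, 13, 10, 12, 4, 2, 9, 11, 1, 5]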